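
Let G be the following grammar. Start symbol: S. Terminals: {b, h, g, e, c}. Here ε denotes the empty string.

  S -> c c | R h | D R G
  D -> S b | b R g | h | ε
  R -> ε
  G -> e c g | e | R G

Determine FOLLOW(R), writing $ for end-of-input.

{e, g, h}

FIRST(R): from R->ε we get {ε}. So FIRST(R) = {ε}.
FIRST(G): from G->e c g we get {e}; from G->e we get {e}; from G->R G we get {e}. So FIRST(G) = {e}.
FIRST(S): from S->c c we get {c}; from S->R h we get {h}; from S->D R G we get {b, c, e, h}. So FIRST(S) = {b, c, e, h}.
FIRST(D): from D->S b we get {b, c, e, h}; from D->b R g we get {b}; from D->h we get {h}; from D->ε we get {ε}. So FIRST(D) = {ε, b, c, e, h}.
FOLLOW(S) includes $ since S is the start symbol.
FOLLOW(S): in D->S b, S is followed by b with FIRST {b}. Thus FOLLOW(S) = {$, b}.
FOLLOW(D): in S->D R G, D is followed by R G with FIRST {e}. Thus FOLLOW(D) = {e}.
FOLLOW(R): in S->R h, R is followed by h with FIRST {h}; in S->D R G, R is followed by G with FIRST {e}; in D->b R g, R is followed by g with FIRST {g}; in G->R G, R is followed by G with FIRST {e}. Thus FOLLOW(R) = {e, g, h}.
FOLLOW(G): in S->D R G, the suffix after G is empty, so FOLLOW(G) ⊇ FOLLOW(S) = {$, b}; in G->R G, the suffix after G is empty (adds nothing new). Thus FOLLOW(G) = {$, b}.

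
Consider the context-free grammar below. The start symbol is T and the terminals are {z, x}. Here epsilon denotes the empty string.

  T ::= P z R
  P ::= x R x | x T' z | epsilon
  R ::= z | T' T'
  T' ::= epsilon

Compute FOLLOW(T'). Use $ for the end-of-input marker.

{$, x, z}

FIRST(P) = {epsilon, x}
FIRST(T') = {epsilon}
FIRST(T) = {x, z}  (via P z R)
FIRST(R) = {epsilon, z}  (via T' T')
FOLLOW(T) includes $ since T is the start symbol.
FOLLOW(T): T appears on no right-hand side. Thus FOLLOW(T) = {$}.
FOLLOW(P): in T::=P z R, P is followed by z R with FIRST {z}. Thus FOLLOW(P) = {z}.
FOLLOW(R): in T::=P z R, the suffix after R is empty, so FOLLOW(R) ⊇ FOLLOW(T) = {$}; in P::=x R x, R is followed by x with FIRST {x}. Thus FOLLOW(R) = {$, x}.
FOLLOW(T'): in P::=x T' z, T' is followed by z with FIRST {z}; in R::=T' T' (occurrence 1), T' is followed by T' with FIRST {epsilon}; in R::=T' T' (occurrence 1), the suffix after T' is nullable, so FOLLOW(T') ⊇ FOLLOW(R) = {$, x}; in R::=T' T' (occurrence 2), the suffix after T' is empty, so FOLLOW(T') ⊇ FOLLOW(R) = {$, x}. Thus FOLLOW(T') = {$, x, z}.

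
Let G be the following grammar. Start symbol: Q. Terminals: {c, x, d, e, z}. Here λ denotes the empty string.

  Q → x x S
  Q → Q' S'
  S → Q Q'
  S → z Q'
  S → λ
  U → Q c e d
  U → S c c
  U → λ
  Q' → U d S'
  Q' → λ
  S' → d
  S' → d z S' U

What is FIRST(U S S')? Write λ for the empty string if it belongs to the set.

{c, d, x, z}

FIRST(S') = {d}
FIRST(Q) = {c, d, x, z}  (via Q' S')
FIRST(S) = {λ, c, d, x, z}  (via Q Q')
FIRST(U) = {λ, c, d, x, z}  (via Q c e d, S c c)
FIRST(Q') = {λ, c, d, x, z}  (via U d S')
FIRST(U S S'): take FIRST of each symbol in turn, carrying on past any symbol whose FIRST contains λ; result {c, d, x, z}.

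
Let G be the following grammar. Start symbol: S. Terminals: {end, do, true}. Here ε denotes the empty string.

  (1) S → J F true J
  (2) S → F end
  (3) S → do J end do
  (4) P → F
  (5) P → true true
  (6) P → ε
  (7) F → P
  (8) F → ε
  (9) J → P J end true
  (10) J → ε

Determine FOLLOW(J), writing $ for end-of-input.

FIRST(S) = {do, end, true}  (via J F true J, F end)
FIRST(P) = {ε, true}  (via F)
FIRST(F) = {ε, true}  (via P)
FIRST(J) = {ε, end, true}  (via P J end true)
FOLLOW(S) includes $ since S is the start symbol.
FOLLOW(S): S appears on no right-hand side. Thus FOLLOW(S) = {$}.
FOLLOW(J): in S→J F true J (occurrence 1), J is followed by F true J with FIRST {true}; in S→J F true J (occurrence 2), the suffix after J is empty, so FOLLOW(J) ⊇ FOLLOW(S) = {$}; in S→do J end do, J is followed by end do with FIRST {end}; in J→P J end true, J is followed by end true with FIRST {end}. Thus FOLLOW(J) = {$, end, true}.
FOLLOW(P): in F→P, the suffix after P is empty, so FOLLOW(P) ⊇ FOLLOW(F) = {end, true}; in J→P J end true, P is followed by J end true with FIRST {end, true}. Thus FOLLOW(P) = {end, true}.
FOLLOW(F): in S→J F true J, F is followed by true J with FIRST {true}; in S→F end, F is followed by end with FIRST {end}; in P→F, the suffix after F is empty, so FOLLOW(F) ⊇ FOLLOW(P) = {end, true}. Thus FOLLOW(F) = {end, true}.

{$, end, true}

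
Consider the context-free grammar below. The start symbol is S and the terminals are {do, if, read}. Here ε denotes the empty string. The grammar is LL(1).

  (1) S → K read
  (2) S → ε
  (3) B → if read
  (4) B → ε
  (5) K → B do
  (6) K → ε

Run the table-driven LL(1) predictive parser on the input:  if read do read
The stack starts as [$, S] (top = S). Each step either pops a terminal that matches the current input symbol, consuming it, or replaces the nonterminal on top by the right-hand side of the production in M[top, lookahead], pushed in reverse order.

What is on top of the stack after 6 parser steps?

read

step 1: stack=$ S  input=if read do read $  — expand S → K read
step 2: stack=$ read K  input=if read do read $  — expand K → B do
step 3: stack=$ read do B  input=if read do read $  — expand B → if read
step 4: stack=$ read do read if  input=if read do read $  — match if
step 5: stack=$ read do read  input=read do read $  — match read
step 6: stack=$ read do  input=do read $  — match do
Stack after step 6: $ read (top = read).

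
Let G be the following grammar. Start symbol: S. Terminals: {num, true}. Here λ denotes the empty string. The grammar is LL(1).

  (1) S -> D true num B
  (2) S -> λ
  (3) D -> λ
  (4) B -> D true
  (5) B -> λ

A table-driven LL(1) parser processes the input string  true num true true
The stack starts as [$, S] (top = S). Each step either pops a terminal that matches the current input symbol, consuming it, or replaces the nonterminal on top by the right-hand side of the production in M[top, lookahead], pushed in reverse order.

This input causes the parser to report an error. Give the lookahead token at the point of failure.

step 1: stack=$ S  input=true num true true $  — expand S -> D true num B
step 2: stack=$ B num true D  input=true num true true $  — expand D -> λ
step 3: stack=$ B num true  input=true num true true $  — match true
step 4: stack=$ B num  input=num true true $  — match num
step 5: stack=$ B  input=true true $  — expand B -> D true
step 6: stack=$ true D  input=true true $  — expand D -> λ
step 7: stack=$ true  input=true true $  — match true
step 8: stack=$  input=true $  — error: stack empty but input remains

true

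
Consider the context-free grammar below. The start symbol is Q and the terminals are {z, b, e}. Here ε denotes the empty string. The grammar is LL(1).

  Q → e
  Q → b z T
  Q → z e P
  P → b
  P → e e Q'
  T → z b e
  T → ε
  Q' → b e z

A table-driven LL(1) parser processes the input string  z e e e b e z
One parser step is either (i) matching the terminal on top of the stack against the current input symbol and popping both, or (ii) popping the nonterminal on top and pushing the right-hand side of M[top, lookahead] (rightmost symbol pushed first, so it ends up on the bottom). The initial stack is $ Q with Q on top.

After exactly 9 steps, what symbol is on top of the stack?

     Stack     Input            Action
  1  $ Q       z e e e b e z $  expand Q → z e P
  2  $ P e z   z e e e b e z $  match z
  3  $ P e     e e e b e z $    match e
  4  $ P       e e b e z $      expand P → e e Q'
  5  $ Q' e e  e e b e z $      match e
  6  $ Q' e    e b e z $        match e
  7  $ Q'      b e z $          expand Q' → b e z
  8  $ z e b   b e z $          match b
  9  $ z e     e z $            match e
Stack after step 9: $ z (top = z).

z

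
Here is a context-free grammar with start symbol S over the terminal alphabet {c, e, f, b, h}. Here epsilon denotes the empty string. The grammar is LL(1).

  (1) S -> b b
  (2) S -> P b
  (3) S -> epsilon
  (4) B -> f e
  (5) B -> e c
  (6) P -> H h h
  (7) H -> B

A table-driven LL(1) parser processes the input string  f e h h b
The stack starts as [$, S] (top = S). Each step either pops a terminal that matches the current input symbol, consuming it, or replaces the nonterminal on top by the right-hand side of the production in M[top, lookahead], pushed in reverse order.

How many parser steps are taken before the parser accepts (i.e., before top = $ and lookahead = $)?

9

     Stack        Input        Action
  1  $ S          f e h h b $  expand S -> P b
  2  $ b P        f e h h b $  expand P -> H h h
  3  $ b h h H    f e h h b $  expand H -> B
  4  $ b h h B    f e h h b $  expand B -> f e
  5  $ b h h e f  f e h h b $  match f
  6  $ b h h e    e h h b $    match e
  7  $ b h h      h h b $      match h
  8  $ b h        h b $        match h
  9  $ b          b $          match b
Accept reached after 9 steps.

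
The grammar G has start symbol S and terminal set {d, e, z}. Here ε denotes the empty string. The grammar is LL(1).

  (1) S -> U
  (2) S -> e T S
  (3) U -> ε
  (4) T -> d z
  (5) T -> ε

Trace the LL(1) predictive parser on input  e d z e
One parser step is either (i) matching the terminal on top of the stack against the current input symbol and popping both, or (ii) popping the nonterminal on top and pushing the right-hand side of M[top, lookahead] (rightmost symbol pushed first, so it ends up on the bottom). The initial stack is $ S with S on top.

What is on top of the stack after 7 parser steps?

T

     Stack    Input      Action
  1  $ S      e d z e $  expand S -> e T S
  2  $ S T e  e d z e $  match e
  3  $ S T    d z e $    expand T -> d z
  4  $ S z d  d z e $    match d
  5  $ S z    z e $      match z
  6  $ S      e $        expand S -> e T S
  7  $ S T e  e $        match e
Stack after step 7: $ S T (top = T).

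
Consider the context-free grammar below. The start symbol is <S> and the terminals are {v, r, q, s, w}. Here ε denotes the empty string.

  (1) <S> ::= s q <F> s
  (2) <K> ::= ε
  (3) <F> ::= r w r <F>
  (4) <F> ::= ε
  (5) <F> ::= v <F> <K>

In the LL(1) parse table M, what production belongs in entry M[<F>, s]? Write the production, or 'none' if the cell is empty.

<F> ::= ε

FIRST(<S>): from <S>::=s q <F> s we get {s}. So FIRST(<S>) = {s}.
FIRST(<K>): from <K>::=ε we get {ε}. So FIRST(<K>) = {ε}.
FIRST(<F>): from <F>::=r w r <F> we get {r}; from <F>::=ε we get {ε}; from <F>::=v <F> <K> we get {v}. So FIRST(<F>) = {ε, r, v}.
FOLLOW(<S>) includes $ since <S> is the start symbol.
FOLLOW(<F>): in <S>::=s q <F> s, <F> is followed by s with FIRST {s}; in <F>::=r w r <F>, the suffix after <F> is empty (adds nothing new); in <F>::=v <F> <K>, <F> is followed by <K> with FIRST {ε}; in <F>::=v <F> <K>, the suffix after <F> is nullable (adds nothing new). Thus FOLLOW(<F>) = {s}.
For <F> ::= r w r <F>: FIRST(r w r <F>) = {r}, so it goes in M[<F>, t] for t ∈ {r}.
For <F> ::= ε: FIRST(ε) = {ε}, so it goes in M[<F>, t] for t ∈ {}; since ε ∈ FIRST, also for every t ∈ FOLLOW(<F>) = {s}.
For <F> ::= v <F> <K>: FIRST(v <F> <K>) = {v}, so it goes in M[<F>, t] for t ∈ {v}.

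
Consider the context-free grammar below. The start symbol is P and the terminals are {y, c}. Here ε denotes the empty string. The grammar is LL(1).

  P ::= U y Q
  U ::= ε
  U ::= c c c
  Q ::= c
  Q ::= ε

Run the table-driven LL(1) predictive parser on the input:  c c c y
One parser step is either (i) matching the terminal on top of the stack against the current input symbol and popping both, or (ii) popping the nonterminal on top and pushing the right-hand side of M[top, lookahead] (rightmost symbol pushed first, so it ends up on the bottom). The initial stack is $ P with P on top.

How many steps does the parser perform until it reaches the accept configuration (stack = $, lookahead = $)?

7

     Stack        Input      Action
  1  $ P          c c c y $  expand P ::= U y Q
  2  $ Q y U      c c c y $  expand U ::= c c c
  3  $ Q y c c c  c c c y $  match c
  4  $ Q y c c    c c y $    match c
  5  $ Q y c      c y $      match c
  6  $ Q y        y $        match y
  7  $ Q          $          expand Q ::= ε
Accept reached after 7 steps.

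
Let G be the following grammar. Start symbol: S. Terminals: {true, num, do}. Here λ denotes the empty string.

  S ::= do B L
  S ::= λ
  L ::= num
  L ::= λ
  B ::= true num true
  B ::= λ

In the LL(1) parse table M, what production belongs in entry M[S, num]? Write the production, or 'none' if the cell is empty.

none

FIRST(S): from S::=do B L we get {do}; from S::=λ we get {λ}. So FIRST(S) = {λ, do}.
FIRST(L): from L::=num we get {num}; from L::=λ we get {λ}. So FIRST(L) = {λ, num}.
FIRST(B): from B::=true num true we get {true}; from B::=λ we get {λ}. So FIRST(B) = {λ, true}.
FOLLOW(S) includes $ since S is the start symbol.
FOLLOW(S): S appears on no right-hand side. Thus FOLLOW(S) = {$}.
For S ::= do B L: FIRST(do B L) = {do}, so it goes in M[S, t] for t ∈ {do}.
For S ::= λ: FIRST(λ) = {λ}, so it goes in M[S, t] for t ∈ {}; since λ ∈ FIRST, also for every t ∈ FOLLOW(S) = {$}.
None of these place a production in M[S, num].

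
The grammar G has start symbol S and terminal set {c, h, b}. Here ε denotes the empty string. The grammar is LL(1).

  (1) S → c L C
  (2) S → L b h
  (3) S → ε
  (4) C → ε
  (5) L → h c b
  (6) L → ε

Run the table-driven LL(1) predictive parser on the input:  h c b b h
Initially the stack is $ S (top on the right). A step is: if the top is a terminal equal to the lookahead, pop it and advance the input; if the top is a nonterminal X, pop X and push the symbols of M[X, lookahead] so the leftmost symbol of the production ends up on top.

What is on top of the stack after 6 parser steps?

h

     Stack        Input        Action
  1  $ S          h c b b h $  expand S → L b h
  2  $ h b L      h c b b h $  expand L → h c b
  3  $ h b b c h  h c b b h $  match h
  4  $ h b b c    c b b h $    match c
  5  $ h b b      b b h $      match b
  6  $ h b        b h $        match b
Stack after step 6: $ h (top = h).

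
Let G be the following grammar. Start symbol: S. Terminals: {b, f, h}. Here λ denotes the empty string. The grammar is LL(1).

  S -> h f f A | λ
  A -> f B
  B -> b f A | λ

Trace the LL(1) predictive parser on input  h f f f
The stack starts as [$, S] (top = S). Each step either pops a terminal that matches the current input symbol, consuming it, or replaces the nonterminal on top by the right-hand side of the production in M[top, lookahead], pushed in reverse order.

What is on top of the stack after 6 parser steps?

step 1: stack=$ S  input=h f f f $  — expand S -> h f f A
step 2: stack=$ A f f h  input=h f f f $  — match h
step 3: stack=$ A f f  input=f f f $  — match f
step 4: stack=$ A f  input=f f $  — match f
step 5: stack=$ A  input=f $  — expand A -> f B
step 6: stack=$ B f  input=f $  — match f
Stack after step 6: $ B (top = B).

B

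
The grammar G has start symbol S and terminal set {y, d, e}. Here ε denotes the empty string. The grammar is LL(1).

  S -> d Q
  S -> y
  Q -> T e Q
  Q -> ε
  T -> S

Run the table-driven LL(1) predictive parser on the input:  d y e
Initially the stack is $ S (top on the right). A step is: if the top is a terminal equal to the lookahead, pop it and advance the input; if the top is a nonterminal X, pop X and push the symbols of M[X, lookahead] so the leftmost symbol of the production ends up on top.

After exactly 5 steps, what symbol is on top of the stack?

y

step 1: stack=$ S  input=d y e $  — expand S -> d Q
step 2: stack=$ Q d  input=d y e $  — match d
step 3: stack=$ Q  input=y e $  — expand Q -> T e Q
step 4: stack=$ Q e T  input=y e $  — expand T -> S
step 5: stack=$ Q e S  input=y e $  — expand S -> y
Stack after step 5: $ Q e y (top = y).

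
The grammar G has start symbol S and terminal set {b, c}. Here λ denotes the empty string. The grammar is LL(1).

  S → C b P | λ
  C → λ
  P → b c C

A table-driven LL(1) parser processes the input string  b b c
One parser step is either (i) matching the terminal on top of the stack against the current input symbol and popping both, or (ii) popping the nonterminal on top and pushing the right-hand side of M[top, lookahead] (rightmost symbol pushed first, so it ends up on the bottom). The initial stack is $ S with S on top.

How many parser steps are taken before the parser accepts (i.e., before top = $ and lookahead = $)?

step 1: stack=$ S  input=b b c $  — expand S → C b P
step 2: stack=$ P b C  input=b b c $  — expand C → λ
step 3: stack=$ P b  input=b b c $  — match b
step 4: stack=$ P  input=b c $  — expand P → b c C
step 5: stack=$ C c b  input=b c $  — match b
step 6: stack=$ C c  input=c $  — match c
step 7: stack=$ C  input=$  — expand C → λ
Accept reached after 7 steps.

7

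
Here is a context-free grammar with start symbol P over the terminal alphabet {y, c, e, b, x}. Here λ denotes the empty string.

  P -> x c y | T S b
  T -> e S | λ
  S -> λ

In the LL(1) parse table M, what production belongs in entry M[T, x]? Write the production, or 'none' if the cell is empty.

FIRST(T): from T->e S we get {e}; from T->λ we get {λ}. So FIRST(T) = {λ, e}.
FIRST(S): from S->λ we get {λ}. So FIRST(S) = {λ}.
FIRST(P): from P->x c y we get {x}; from P->T S b we get {b, e}. So FIRST(P) = {b, e, x}.
FOLLOW(P) includes $ since P is the start symbol.
FOLLOW(T): in P->T S b, T is followed by S b with FIRST {b}. Thus FOLLOW(T) = {b}.
For T -> e S: FIRST(e S) = {e}, so it goes in M[T, t] for t ∈ {e}.
For T -> λ: FIRST(λ) = {λ}, so it goes in M[T, t] for t ∈ {}; since λ ∈ FIRST, also for every t ∈ FOLLOW(T) = {b}.
None of these place a production in M[T, x].

none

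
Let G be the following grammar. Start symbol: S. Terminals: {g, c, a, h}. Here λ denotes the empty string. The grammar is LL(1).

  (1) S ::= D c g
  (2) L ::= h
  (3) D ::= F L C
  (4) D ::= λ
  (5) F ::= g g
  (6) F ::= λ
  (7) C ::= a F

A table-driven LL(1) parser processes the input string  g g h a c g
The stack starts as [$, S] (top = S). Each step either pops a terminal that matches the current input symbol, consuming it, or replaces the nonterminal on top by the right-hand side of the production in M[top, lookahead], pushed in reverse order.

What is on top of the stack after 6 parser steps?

h

     Stack          Input          Action
  1  $ S            g g h a c g $  expand S ::= D c g
  2  $ g c D        g g h a c g $  expand D ::= F L C
  3  $ g c C L F    g g h a c g $  expand F ::= g g
  4  $ g c C L g g  g g h a c g $  match g
  5  $ g c C L g    g h a c g $    match g
  6  $ g c C L      h a c g $      expand L ::= h
Stack after step 6: $ g c C h (top = h).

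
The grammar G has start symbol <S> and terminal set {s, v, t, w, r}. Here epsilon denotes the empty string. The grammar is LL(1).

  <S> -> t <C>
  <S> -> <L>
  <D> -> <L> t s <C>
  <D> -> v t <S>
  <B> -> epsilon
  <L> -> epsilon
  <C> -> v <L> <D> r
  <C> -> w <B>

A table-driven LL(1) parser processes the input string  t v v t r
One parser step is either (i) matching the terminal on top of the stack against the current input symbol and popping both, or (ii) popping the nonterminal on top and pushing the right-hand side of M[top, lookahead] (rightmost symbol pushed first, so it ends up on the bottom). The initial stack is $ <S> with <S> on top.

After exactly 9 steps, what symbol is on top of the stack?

     Stack          Input        Action
  1  $ <S>          t v v t r $  expand <S> -> t <C>
  2  $ <C> t        t v v t r $  match t
  3  $ <C>          v v t r $    expand <C> -> v <L> <D> r
  4  $ r <D> <L> v  v v t r $    match v
  5  $ r <D> <L>    v t r $      expand <L> -> epsilon
  6  $ r <D>        v t r $      expand <D> -> v t <S>
  7  $ r <S> t v    v t r $      match v
  8  $ r <S> t      t r $        match t
  9  $ r <S>        r $          expand <S> -> <L>
Stack after step 9: $ r <L> (top = <L>).

<L>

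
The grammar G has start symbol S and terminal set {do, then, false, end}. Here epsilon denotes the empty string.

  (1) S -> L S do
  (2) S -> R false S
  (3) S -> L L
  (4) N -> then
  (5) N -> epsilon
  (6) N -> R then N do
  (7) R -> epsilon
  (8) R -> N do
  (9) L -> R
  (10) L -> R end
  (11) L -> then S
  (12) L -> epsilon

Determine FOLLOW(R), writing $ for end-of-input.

FIRST(S): from S->L S do we get {do, end, false, then}; from S->R false S we get {do, false, then}; from S->L L we get {epsilon, do, end, then}. So FIRST(S) = {epsilon, do, end, false, then}.
FIRST(N): from N->then we get {then}; from N->epsilon we get {epsilon}; from N->R then N do we get {do, then}. So FIRST(N) = {epsilon, do, then}.
FIRST(R): from R->epsilon we get {epsilon}; from R->N do we get {do, then}. So FIRST(R) = {epsilon, do, then}.
FIRST(L): from L->R we get {epsilon, do, then}; from L->R end we get {do, end, then}; from L->then S we get {then}; from L->epsilon we get {epsilon}. So FIRST(L) = {epsilon, do, end, then}.
FOLLOW(S) includes $ since S is the start symbol.
FOLLOW(N): in N->R then N do, N is followed by do with FIRST {do}; in R->N do, N is followed by do with FIRST {do}. Thus FOLLOW(N) = {do}.
FOLLOW(S): in S->L S do, S is followed by do with FIRST {do}; in S->R false S, the suffix after S is empty (adds nothing new); in L->then S, the suffix after S is empty, so FOLLOW(S) ⊇ FOLLOW(L) = {$, do, end, false, then}. Thus FOLLOW(S) = {$, do, end, false, then}.
FOLLOW(L): in S->L S do, L is followed by S do with FIRST {do, end, false, then}; in S->L L (occurrence 1), L is followed by L with FIRST {epsilon, do, end, then}; in S->L L (occurrence 1), the suffix after L is nullable, so FOLLOW(L) ⊇ FOLLOW(S) = {$, do, end, false, then}; in S->L L (occurrence 2), the suffix after L is empty, so FOLLOW(L) ⊇ FOLLOW(S) = {$, do, end, false, then}. Thus FOLLOW(L) = {$, do, end, false, then}.
FOLLOW(R): in S->R false S, R is followed by false S with FIRST {false}; in N->R then N do, R is followed by then N do with FIRST {then}; in L->R, the suffix after R is empty, so FOLLOW(R) ⊇ FOLLOW(L) = {$, do, end, false, then}; in L->R end, R is followed by end with FIRST {end}. Thus FOLLOW(R) = {$, do, end, false, then}.

{$, do, end, false, then}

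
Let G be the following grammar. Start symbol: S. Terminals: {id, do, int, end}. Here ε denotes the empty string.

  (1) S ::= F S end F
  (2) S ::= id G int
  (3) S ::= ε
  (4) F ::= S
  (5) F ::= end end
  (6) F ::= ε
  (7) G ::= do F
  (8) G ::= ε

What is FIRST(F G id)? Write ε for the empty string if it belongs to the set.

{do, end, id}

FIRST(G) = {ε, do}
FIRST(S) = {ε, end, id}  (via F S end F)
FIRST(F) = {ε, end, id}  (via S)
FIRST(F G id): take FIRST of each symbol in turn, carrying on past any symbol whose FIRST contains ε; result {do, end, id}.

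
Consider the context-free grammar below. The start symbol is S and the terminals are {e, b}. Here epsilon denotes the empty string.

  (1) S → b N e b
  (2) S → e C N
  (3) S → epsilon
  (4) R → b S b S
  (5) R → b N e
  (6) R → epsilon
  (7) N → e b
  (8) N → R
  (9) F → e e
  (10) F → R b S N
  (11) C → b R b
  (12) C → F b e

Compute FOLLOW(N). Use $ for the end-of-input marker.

{$, b, e}

FIRST(S): from S→b N e b we get {b}; from S→e C N we get {e}; from S→epsilon we get {epsilon}. So FIRST(S) = {epsilon, b, e}.
FIRST(R): from R→b S b S we get {b}; from R→b N e we get {b}; from R→epsilon we get {epsilon}. So FIRST(R) = {epsilon, b}.
FIRST(N): from N→e b we get {e}; from N→R we get {epsilon, b}. So FIRST(N) = {epsilon, b, e}.
FIRST(F): from F→e e we get {e}; from F→R b S N we get {b}. So FIRST(F) = {b, e}.
FIRST(C): from C→b R b we get {b}; from C→F b e we get {b, e}. So FIRST(C) = {b, e}.
FOLLOW(S) includes $ since S is the start symbol.
FOLLOW(F): in C→F b e, F is followed by b e with FIRST {b}. Thus FOLLOW(F) = {b}.
FOLLOW(S): in R→b S b S (occurrence 1), S is followed by b S with FIRST {b}; in R→b S b S (occurrence 2), the suffix after S is empty, so FOLLOW(S) ⊇ FOLLOW(R) = {$, b, e}; in F→R b S N, S is followed by N with FIRST {epsilon, b, e}; in F→R b S N, the suffix after S is nullable, so FOLLOW(S) ⊇ FOLLOW(F) = {b}. Thus FOLLOW(S) = {$, b, e}.
FOLLOW(N): in S→b N e b, N is followed by e b with FIRST {e}; in S→e C N, the suffix after N is empty, so FOLLOW(N) ⊇ FOLLOW(S) = {$, b, e}; in R→b N e, N is followed by e with FIRST {e}; in F→R b S N, the suffix after N is empty, so FOLLOW(N) ⊇ FOLLOW(F) = {b}. Thus FOLLOW(N) = {$, b, e}.
FOLLOW(R): in N→R, the suffix after R is empty, so FOLLOW(R) ⊇ FOLLOW(N) = {$, b, e}; in F→R b S N, R is followed by b S N with FIRST {b}; in C→b R b, R is followed by b with FIRST {b}. Thus FOLLOW(R) = {$, b, e}.
FOLLOW(C): in S→e C N, C is followed by N with FIRST {epsilon, b, e}; in S→e C N, the suffix after C is nullable, so FOLLOW(C) ⊇ FOLLOW(S) = {$, b, e}. Thus FOLLOW(C) = {$, b, e}.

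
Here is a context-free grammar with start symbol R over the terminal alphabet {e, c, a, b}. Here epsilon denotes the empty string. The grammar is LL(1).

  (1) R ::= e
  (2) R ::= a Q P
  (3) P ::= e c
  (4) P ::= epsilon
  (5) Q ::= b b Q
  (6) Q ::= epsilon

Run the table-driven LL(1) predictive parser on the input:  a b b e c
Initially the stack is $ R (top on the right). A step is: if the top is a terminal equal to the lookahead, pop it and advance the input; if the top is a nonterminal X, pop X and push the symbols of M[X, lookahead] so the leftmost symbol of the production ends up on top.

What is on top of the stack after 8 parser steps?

c

step 1: stack=$ R  input=a b b e c $  — expand R ::= a Q P
step 2: stack=$ P Q a  input=a b b e c $  — match a
step 3: stack=$ P Q  input=b b e c $  — expand Q ::= b b Q
step 4: stack=$ P Q b b  input=b b e c $  — match b
step 5: stack=$ P Q b  input=b e c $  — match b
step 6: stack=$ P Q  input=e c $  — expand Q ::= epsilon
step 7: stack=$ P  input=e c $  — expand P ::= e c
step 8: stack=$ c e  input=e c $  — match e
Stack after step 8: $ c (top = c).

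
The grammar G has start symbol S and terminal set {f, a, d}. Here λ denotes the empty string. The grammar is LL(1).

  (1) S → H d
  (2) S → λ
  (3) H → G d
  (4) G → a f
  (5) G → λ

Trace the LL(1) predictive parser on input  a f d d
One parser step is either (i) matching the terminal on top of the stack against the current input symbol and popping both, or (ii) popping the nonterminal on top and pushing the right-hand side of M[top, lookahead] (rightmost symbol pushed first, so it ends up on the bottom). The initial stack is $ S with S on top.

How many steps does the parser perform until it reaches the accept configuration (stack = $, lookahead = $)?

     Stack      Input      Action
  1  $ S        a f d d $  expand S → H d
  2  $ d H      a f d d $  expand H → G d
  3  $ d d G    a f d d $  expand G → a f
  4  $ d d f a  a f d d $  match a
  5  $ d d f    f d d $    match f
  6  $ d d      d d $      match d
  7  $ d        d $        match d
Accept reached after 7 steps.

7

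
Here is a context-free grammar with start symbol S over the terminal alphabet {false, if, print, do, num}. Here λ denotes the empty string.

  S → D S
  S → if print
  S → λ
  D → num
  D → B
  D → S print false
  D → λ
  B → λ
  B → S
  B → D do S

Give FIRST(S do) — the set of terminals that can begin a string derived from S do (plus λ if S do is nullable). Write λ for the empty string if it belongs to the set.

FIRST(S) = {λ, do, if, num, print}  (via D S)
FIRST(D) = {λ, do, if, num, print}  (via B, S print false)
FIRST(B) = {λ, do, if, num, print}  (via S, D do S)
FIRST(S do): take FIRST of each symbol in turn, carrying on past any symbol whose FIRST contains λ; result {do, if, num, print}.

{do, if, num, print}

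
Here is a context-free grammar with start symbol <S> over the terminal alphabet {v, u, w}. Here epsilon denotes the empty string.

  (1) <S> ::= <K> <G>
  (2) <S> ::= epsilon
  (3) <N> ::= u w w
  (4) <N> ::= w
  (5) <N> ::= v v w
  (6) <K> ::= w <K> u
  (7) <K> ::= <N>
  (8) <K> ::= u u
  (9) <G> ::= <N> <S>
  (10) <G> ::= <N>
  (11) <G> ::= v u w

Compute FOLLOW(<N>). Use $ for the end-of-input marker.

{$, u, v, w}

FIRST(<N>): from <N>::=u w w we get {u}; from <N>::=w we get {w}; from <N>::=v v w we get {v}. So FIRST(<N>) = {u, v, w}.
FIRST(<K>): from <K>::=w <K> u we get {w}; from <K>::=<N> we get {u, v, w}; from <K>::=u u we get {u}. So FIRST(<K>) = {u, v, w}.
FIRST(<G>): from <G>::=<N> <S> we get {u, v, w}; from <G>::=<N> we get {u, v, w}; from <G>::=v u w we get {v}. So FIRST(<G>) = {u, v, w}.
FIRST(<S>): from <S>::=<K> <G> we get {u, v, w}; from <S>::=epsilon we get {epsilon}. So FIRST(<S>) = {epsilon, u, v, w}.
FOLLOW(<S>) includes $ since <S> is the start symbol.
FOLLOW(<K>): in <S>::=<K> <G>, <K> is followed by <G> with FIRST {u, v, w}; in <K>::=w <K> u, <K> is followed by u with FIRST {u}. Thus FOLLOW(<K>) = {u, v, w}.
FOLLOW(<S>): in <G>::=<N> <S>, the suffix after <S> is empty, so FOLLOW(<S>) ⊇ FOLLOW(<G>) = {$}. Thus FOLLOW(<S>) = {$}.
FOLLOW(<G>): in <S>::=<K> <G>, the suffix after <G> is empty, so FOLLOW(<G>) ⊇ FOLLOW(<S>) = {$}. Thus FOLLOW(<G>) = {$}.
FOLLOW(<N>): in <K>::=<N>, the suffix after <N> is empty, so FOLLOW(<N>) ⊇ FOLLOW(<K>) = {u, v, w}; in <G>::=<N> <S>, <N> is followed by <S> with FIRST {epsilon, u, v, w}; in <G>::=<N> <S>, the suffix after <N> is nullable, so FOLLOW(<N>) ⊇ FOLLOW(<G>) = {$}; in <G>::=<N>, the suffix after <N> is empty, so FOLLOW(<N>) ⊇ FOLLOW(<G>) = {$}. Thus FOLLOW(<N>) = {$, u, v, w}.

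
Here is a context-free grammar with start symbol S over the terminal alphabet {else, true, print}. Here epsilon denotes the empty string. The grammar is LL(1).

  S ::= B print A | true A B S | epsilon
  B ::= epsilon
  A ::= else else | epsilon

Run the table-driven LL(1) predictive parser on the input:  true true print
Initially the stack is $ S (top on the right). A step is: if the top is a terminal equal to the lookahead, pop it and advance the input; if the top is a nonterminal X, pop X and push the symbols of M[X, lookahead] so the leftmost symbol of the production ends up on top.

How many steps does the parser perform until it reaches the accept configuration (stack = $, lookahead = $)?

step 1: stack=$ S  input=true true print $  — expand S ::= true A B S
step 2: stack=$ S B A true  input=true true print $  — match true
step 3: stack=$ S B A  input=true print $  — expand A ::= epsilon
step 4: stack=$ S B  input=true print $  — expand B ::= epsilon
step 5: stack=$ S  input=true print $  — expand S ::= true A B S
step 6: stack=$ S B A true  input=true print $  — match true
step 7: stack=$ S B A  input=print $  — expand A ::= epsilon
step 8: stack=$ S B  input=print $  — expand B ::= epsilon
step 9: stack=$ S  input=print $  — expand S ::= B print A
step 10: stack=$ A print B  input=print $  — expand B ::= epsilon
step 11: stack=$ A print  input=print $  — match print
step 12: stack=$ A  input=$  — expand A ::= epsilon
Accept reached after 12 steps.

12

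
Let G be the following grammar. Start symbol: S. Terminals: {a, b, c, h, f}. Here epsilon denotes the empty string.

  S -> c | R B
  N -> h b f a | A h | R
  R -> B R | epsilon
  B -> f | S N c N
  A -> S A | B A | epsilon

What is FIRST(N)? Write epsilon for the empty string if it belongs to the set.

{epsilon, c, f, h}

FIRST(S): from S->c we get {c}; from S->R B we get {c, f}. So FIRST(S) = {c, f}.
FIRST(B): from B->f we get {f}; from B->S N c N we get {c, f}. So FIRST(B) = {c, f}.
FIRST(R): from R->B R we get {c, f}; from R->epsilon we get {epsilon}. So FIRST(R) = {epsilon, c, f}.
FIRST(A): from A->S A we get {c, f}; from A->B A we get {c, f}; from A->epsilon we get {epsilon}. So FIRST(A) = {epsilon, c, f}.
FIRST(N): from N->h b f a we get {h}; from N->A h we get {c, f, h}; from N->R we get {epsilon, c, f}. So FIRST(N) = {epsilon, c, f, h}.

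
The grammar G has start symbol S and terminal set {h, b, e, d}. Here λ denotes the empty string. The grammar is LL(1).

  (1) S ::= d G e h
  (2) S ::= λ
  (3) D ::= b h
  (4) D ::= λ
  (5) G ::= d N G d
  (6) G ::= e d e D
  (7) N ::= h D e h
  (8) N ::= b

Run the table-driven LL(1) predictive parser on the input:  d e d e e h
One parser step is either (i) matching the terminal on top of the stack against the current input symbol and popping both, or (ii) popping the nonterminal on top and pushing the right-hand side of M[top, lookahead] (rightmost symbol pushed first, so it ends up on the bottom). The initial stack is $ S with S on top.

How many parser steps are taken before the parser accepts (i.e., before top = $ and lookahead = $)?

9

step 1: stack=$ S  input=d e d e e h $  — expand S ::= d G e h
step 2: stack=$ h e G d  input=d e d e e h $  — match d
step 3: stack=$ h e G  input=e d e e h $  — expand G ::= e d e D
step 4: stack=$ h e D e d e  input=e d e e h $  — match e
step 5: stack=$ h e D e d  input=d e e h $  — match d
step 6: stack=$ h e D e  input=e e h $  — match e
step 7: stack=$ h e D  input=e h $  — expand D ::= λ
step 8: stack=$ h e  input=e h $  — match e
step 9: stack=$ h  input=h $  — match h
Accept reached after 9 steps.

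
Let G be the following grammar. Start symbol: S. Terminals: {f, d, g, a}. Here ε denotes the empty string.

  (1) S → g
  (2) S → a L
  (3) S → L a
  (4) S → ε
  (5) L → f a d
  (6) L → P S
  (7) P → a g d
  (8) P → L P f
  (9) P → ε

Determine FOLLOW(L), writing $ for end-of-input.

{$, a, f, g}

FIRST(S) = {ε, a, f, g}  (via L a)
FIRST(L) = {ε, a, f, g}  (via P S)
FIRST(P) = {ε, a, f, g}  (via L P f)
FOLLOW(S) includes $ since S is the start symbol.
FOLLOW(S): in L→P S, the suffix after S is empty, so FOLLOW(S) ⊇ FOLLOW(L) = {$, a, f, g}. Thus FOLLOW(S) = {$, a, f, g}.
FOLLOW(L): in S→a L, the suffix after L is empty, so FOLLOW(L) ⊇ FOLLOW(S) = {$, a, f, g}; in S→L a, L is followed by a with FIRST {a}; in P→L P f, L is followed by P f with FIRST {a, f, g}. Thus FOLLOW(L) = {$, a, f, g}.
FOLLOW(P): in L→P S, P is followed by S with FIRST {ε, a, f, g}; in L→P S, the suffix after P is nullable, so FOLLOW(P) ⊇ FOLLOW(L) = {$, a, f, g}; in P→L P f, P is followed by f with FIRST {f}. Thus FOLLOW(P) = {$, a, f, g}.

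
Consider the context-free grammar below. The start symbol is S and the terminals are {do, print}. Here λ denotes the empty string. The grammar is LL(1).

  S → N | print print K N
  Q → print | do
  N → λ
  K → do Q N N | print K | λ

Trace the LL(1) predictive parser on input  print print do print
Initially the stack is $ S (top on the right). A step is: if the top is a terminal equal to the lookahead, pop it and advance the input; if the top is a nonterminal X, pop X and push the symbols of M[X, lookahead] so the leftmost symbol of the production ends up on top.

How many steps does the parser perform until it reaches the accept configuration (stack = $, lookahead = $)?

step 1: stack=$ S  input=print print do print $  — expand S → print print K N
step 2: stack=$ N K print print  input=print print do print $  — match print
step 3: stack=$ N K print  input=print do print $  — match print
step 4: stack=$ N K  input=do print $  — expand K → do Q N N
step 5: stack=$ N N N Q do  input=do print $  — match do
step 6: stack=$ N N N Q  input=print $  — expand Q → print
step 7: stack=$ N N N print  input=print $  — match print
step 8: stack=$ N N N  input=$  — expand N → λ
step 9: stack=$ N N  input=$  — expand N → λ
step 10: stack=$ N  input=$  — expand N → λ
Accept reached after 10 steps.

10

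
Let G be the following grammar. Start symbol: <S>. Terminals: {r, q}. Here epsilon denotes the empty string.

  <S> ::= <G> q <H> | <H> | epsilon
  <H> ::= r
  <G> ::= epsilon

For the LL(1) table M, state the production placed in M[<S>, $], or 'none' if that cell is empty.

<S> ::= epsilon

FIRST(<H>) = {r}
FIRST(<G>) = {epsilon}
FIRST(<S>) = {epsilon, q, r}  (via <G> q <H>, <H>)
FOLLOW(<S>) includes $ since <S> is the start symbol.
FOLLOW(<S>): <S> appears on no right-hand side. Thus FOLLOW(<S>) = {$}.
For <S> ::= <G> q <H>: FIRST(<G> q <H>) = {q}, so it goes in M[<S>, t] for t ∈ {q}.
For <S> ::= <H>: FIRST(<H>) = {r}, so it goes in M[<S>, t] for t ∈ {r}.
For <S> ::= epsilon: FIRST(epsilon) = {epsilon}, so it goes in M[<S>, t] for t ∈ {}; since epsilon ∈ FIRST, also for every t ∈ FOLLOW(<S>) = {$}.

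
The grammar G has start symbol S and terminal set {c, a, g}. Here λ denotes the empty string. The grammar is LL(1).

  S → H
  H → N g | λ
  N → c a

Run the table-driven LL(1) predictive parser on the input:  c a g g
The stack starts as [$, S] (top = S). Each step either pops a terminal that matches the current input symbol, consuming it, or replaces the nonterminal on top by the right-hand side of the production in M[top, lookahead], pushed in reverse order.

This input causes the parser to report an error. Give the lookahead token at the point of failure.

g

step 1: stack=$ S  input=c a g g $  — expand S → H
step 2: stack=$ H  input=c a g g $  — expand H → N g
step 3: stack=$ g N  input=c a g g $  — expand N → c a
step 4: stack=$ g a c  input=c a g g $  — match c
step 5: stack=$ g a  input=a g g $  — match a
step 6: stack=$ g  input=g g $  — match g
step 7: stack=$  input=g $  — error: stack empty but input remains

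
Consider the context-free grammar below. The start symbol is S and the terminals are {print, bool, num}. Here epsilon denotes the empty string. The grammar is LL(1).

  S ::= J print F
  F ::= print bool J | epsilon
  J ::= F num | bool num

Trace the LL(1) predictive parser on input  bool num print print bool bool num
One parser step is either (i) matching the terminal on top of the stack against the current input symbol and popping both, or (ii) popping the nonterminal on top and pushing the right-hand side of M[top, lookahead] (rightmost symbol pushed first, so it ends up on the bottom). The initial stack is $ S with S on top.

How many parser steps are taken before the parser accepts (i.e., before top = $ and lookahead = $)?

step 1: stack=$ S  input=bool num print print bool bool num $  — expand S ::= J print F
step 2: stack=$ F print J  input=bool num print print bool bool num $  — expand J ::= bool num
step 3: stack=$ F print num bool  input=bool num print print bool bool num $  — match bool
step 4: stack=$ F print num  input=num print print bool bool num $  — match num
step 5: stack=$ F print  input=print print bool bool num $  — match print
step 6: stack=$ F  input=print bool bool num $  — expand F ::= print bool J
step 7: stack=$ J bool print  input=print bool bool num $  — match print
step 8: stack=$ J bool  input=bool bool num $  — match bool
step 9: stack=$ J  input=bool num $  — expand J ::= bool num
step 10: stack=$ num bool  input=bool num $  — match bool
step 11: stack=$ num  input=num $  — match num
Accept reached after 11 steps.

11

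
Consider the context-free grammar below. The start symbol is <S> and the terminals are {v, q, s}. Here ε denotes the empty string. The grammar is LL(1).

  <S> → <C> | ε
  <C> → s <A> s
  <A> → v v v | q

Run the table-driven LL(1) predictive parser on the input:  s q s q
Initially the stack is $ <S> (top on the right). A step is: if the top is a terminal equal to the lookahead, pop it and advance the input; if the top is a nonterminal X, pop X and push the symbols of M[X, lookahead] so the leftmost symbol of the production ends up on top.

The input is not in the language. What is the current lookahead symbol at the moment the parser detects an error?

q

step 1: stack=$ <S>  input=s q s q $  — expand <S> → <C>
step 2: stack=$ <C>  input=s q s q $  — expand <C> → s <A> s
step 3: stack=$ s <A> s  input=s q s q $  — match s
step 4: stack=$ s <A>  input=q s q $  — expand <A> → q
step 5: stack=$ s q  input=q s q $  — match q
step 6: stack=$ s  input=s q $  — match s
step 7: stack=$  input=q $  — error: stack empty but input remains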